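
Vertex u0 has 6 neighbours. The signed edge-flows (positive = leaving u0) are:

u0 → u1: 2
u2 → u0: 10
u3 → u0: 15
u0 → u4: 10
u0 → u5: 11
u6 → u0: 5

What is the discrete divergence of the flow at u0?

Divergence = sum of outgoing flows = 2 + (-10) + (-15) + 10 + 11 + (-5) = -7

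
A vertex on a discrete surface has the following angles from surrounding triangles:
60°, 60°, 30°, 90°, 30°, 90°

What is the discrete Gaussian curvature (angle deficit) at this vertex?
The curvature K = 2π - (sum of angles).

Sum of angles = 360°. K = 360° - 360° = 0° = 0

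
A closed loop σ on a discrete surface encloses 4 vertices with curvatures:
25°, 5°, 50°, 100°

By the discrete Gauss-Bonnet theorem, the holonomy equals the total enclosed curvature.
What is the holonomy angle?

Holonomy = total enclosed curvature = 25° + 5° + 50° + 100° = 180°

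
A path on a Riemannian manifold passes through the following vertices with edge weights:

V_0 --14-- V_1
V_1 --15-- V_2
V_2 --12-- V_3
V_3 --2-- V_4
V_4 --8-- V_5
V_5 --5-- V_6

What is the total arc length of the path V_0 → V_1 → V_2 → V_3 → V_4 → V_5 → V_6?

Arc length = 14 + 15 + 12 + 2 + 8 + 5 = 56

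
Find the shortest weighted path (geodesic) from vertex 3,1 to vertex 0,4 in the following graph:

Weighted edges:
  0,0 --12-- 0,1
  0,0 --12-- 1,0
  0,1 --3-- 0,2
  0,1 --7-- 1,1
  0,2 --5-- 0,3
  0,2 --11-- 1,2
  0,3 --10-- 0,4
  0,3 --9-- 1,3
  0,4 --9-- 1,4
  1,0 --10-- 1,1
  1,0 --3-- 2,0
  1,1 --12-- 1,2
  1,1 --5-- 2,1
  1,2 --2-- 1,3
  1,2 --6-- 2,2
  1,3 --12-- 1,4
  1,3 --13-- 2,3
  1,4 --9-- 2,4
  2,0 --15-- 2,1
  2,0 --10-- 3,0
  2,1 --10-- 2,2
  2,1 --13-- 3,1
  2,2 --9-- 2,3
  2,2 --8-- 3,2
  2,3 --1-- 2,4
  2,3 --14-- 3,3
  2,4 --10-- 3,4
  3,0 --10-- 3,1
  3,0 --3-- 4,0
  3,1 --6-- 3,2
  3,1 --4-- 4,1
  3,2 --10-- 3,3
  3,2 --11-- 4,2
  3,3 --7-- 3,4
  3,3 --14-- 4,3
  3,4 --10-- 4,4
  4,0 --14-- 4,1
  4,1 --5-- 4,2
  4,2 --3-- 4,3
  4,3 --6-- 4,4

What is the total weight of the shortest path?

Shortest path: 3,1 → 3,2 → 2,2 → 1,2 → 1,3 → 0,3 → 0,4, total weight = 41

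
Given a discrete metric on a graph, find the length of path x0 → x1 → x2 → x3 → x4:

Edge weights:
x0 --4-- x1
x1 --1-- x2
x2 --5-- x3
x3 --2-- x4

Arc length = 4 + 1 + 5 + 2 = 12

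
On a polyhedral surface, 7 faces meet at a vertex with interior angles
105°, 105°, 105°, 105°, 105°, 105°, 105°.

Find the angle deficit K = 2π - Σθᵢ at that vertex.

Sum of angles = 735°. K = 360° - 735° = -375°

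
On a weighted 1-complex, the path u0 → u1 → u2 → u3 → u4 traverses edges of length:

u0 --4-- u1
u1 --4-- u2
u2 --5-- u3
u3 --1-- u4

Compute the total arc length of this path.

Arc length = 4 + 4 + 5 + 1 = 14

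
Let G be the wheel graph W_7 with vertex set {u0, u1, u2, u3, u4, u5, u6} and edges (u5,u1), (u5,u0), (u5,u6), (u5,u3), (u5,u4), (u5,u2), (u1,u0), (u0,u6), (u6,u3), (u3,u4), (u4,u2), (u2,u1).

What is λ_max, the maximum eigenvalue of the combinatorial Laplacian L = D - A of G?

The wheel W_7 is the join K_1 ∨ C_6 (a hub joined to every vertex of a cycle of length 6). For a join G ∨ H (G on p vertices, H on q vertices) the Laplacian spectrum is 0, p+q, the eigenvalues of L(G) other than one 0 each shifted by +q, and the eigenvalues of L(H) other than one 0 each shifted by +p. With G = K_1 (p = 1, nothing left after dropping its 0) and H = C_6 (q = 6, eigenvalues 2 − 2cos(2πk/6), k = 0, …, 5; drop k = 0), the spectrum of W_7 is 0, 7, and 1 + (2 − 2cos(2πk/6)) = 3 − 2cos(2πk/6) for k = 1, …, 5:
k=1: 3 − 2cos(π/3) = 2.0; k=2: 3 − 2cos(2π/3) = 4.0; k=3: 3 − 2cos(π) = 5.0; k=4: 3 − 2cos(4π/3) = 4.0; k=5: 3 − 2cos(5π/3) = 2.0.
Laplacian eigenvalues: [0.0, 2.0, 2.0, 4.0, 4.0, 5.0, 7.0]. Largest eigenvalue (spectral radius) = 7.0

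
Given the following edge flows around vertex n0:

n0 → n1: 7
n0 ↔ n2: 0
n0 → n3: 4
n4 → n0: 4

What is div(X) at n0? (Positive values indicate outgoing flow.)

Divergence = sum of outgoing flows = 7 + 0 + 4 + (-4) = 7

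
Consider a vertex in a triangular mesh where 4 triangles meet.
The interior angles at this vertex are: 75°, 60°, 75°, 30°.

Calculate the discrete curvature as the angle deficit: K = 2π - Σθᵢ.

Sum of angles = 240°. K = 360° - 240° = 120° = 2π/3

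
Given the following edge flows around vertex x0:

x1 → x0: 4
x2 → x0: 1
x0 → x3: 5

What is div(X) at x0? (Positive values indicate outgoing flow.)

Divergence = sum of outgoing flows = (-4) + (-1) + 5 = 0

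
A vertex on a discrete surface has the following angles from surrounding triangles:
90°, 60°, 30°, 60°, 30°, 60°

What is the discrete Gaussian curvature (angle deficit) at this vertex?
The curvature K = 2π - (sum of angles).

Sum of angles = 330°. K = 360° - 330° = 30°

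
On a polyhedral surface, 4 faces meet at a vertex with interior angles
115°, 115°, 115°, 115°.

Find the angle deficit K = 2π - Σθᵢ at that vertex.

Sum of angles = 460°. K = 360° - 460° = -100° = -5π/9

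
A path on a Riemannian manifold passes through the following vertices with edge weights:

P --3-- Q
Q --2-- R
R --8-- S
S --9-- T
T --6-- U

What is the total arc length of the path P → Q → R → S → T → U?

Arc length = 3 + 2 + 8 + 9 + 6 = 28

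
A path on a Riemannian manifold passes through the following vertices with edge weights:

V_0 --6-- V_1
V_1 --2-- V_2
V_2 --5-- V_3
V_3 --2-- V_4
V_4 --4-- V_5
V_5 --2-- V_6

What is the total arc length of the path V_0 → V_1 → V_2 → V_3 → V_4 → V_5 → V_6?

Arc length = 6 + 2 + 5 + 2 + 4 + 2 = 21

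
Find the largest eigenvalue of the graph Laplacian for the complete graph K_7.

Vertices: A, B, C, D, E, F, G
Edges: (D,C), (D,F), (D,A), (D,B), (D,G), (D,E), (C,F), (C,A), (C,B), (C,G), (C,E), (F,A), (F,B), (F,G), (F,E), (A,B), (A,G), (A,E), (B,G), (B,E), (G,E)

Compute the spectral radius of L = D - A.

For the complete graph K_n, L = nI − J (J = all-ones matrix). J has eigenvalues n (once, eigenvector 𝟙) and 0 (multiplicity n−1), so L has eigenvalues 0 (once) and n (multiplicity n−1). Here n = 7: eigenvalue 0 once and 7 with multiplicity 6.
Laplacian eigenvalues: [0.0, 7.0, 7.0, 7.0, 7.0, 7.0, 7.0]. Largest eigenvalue (spectral radius) = 7.0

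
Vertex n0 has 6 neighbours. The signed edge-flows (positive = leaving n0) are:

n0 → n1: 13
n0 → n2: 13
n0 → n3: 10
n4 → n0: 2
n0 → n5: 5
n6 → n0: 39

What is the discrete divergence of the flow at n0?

Divergence = sum of outgoing flows = 13 + 13 + 10 + (-2) + 5 + (-39) = 0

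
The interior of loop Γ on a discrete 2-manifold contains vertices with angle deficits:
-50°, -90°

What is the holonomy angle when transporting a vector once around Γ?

Holonomy = total enclosed curvature = (-50°) + (-90°) = -140°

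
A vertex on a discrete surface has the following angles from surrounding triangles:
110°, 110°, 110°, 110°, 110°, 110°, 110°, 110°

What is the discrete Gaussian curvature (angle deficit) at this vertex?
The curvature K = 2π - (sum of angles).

Sum of angles = 880°. K = 360° - 880° = -520°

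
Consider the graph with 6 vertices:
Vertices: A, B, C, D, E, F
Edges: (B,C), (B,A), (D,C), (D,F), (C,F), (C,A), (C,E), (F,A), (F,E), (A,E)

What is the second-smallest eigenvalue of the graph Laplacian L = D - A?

Degrees: deg(A) = 4, deg(B) = 2, deg(C) = 5, deg(D) = 2, deg(E) = 3, deg(F) = 4.
L = D − A with rows/columns ordered (A, B, C, D, E, F):
  [ 4, -1, -1,  0, -1, -1]
  [-1,  2, -1,  0,  0,  0]
  [-1, -1,  5, -1, -1, -1]
  [ 0,  0, -1,  2,  0, -1]
  [-1,  0, -1,  0,  3, -1]
  [-1,  0, -1, -1, -1,  4]
Characteristic polynomial: det(λI − L) = λ(λ² − 7λ + 9)(λ² − 7λ + 11)(λ − 6).
Roots: λ = 0; (λ² − 7λ + 9) = 0 ⇒ λ = (7 ± √13)/2 ≈ 1.6972, 5.3028; (λ² − 7λ + 11) = 0 ⇒ λ = (7 ± √5)/2 ≈ 2.382, 4.618; (λ − 6) = 0 ⇒ λ = 6.
(Check: the roots sum (with multiplicity) to 20, matching trace L = Σdeg = 2·10 = 20.)
Laplacian eigenvalues: [0.0, 1.6972, 2.382, 4.618, 5.3028, 6.0]. Algebraic connectivity (smallest non-zero eigenvalue) = 1.6972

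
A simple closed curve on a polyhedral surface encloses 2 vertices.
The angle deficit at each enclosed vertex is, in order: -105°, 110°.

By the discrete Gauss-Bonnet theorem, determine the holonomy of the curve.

Holonomy = total enclosed curvature = (-105°) + 110° = 5°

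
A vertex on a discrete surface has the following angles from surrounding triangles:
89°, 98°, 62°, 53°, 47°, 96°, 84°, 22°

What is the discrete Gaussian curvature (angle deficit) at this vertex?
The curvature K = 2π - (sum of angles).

Sum of angles = 551°. K = 360° - 551° = -191° = -191π/180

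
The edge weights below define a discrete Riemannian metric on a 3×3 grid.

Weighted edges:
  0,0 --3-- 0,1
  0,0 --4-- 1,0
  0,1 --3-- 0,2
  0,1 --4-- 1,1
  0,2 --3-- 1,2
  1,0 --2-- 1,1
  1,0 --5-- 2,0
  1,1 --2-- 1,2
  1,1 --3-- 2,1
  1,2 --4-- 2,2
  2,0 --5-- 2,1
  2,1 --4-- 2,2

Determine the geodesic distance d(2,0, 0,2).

Shortest path: 2,0 → 1,0 → 1,1 → 1,2 → 0,2, total weight = 12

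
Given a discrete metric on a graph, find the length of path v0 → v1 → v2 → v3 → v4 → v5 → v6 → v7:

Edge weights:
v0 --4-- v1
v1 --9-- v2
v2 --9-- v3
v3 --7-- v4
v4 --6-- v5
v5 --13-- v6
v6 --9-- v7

Arc length = 4 + 9 + 9 + 7 + 6 + 13 + 9 = 57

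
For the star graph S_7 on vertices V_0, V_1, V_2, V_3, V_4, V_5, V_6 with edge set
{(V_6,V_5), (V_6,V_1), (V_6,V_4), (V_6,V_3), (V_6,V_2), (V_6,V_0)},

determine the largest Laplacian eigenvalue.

The star S_7 is the complete bipartite graph K_{1,6} (one hub of degree 6, 6 leaves of degree 1). The Laplacian spectrum of K_{p,q} is 0, p (multiplicity q−1), q (multiplicity p−1), p+q. With p = 1, q = 6: 0 once, 1 with multiplicity 5, and 7 once. (Check: trace L = sum of degrees = 12 = 5·1 + 7.)
Laplacian eigenvalues: [0.0, 1.0, 1.0, 1.0, 1.0, 1.0, 7.0]. Largest eigenvalue (spectral radius) = 7.0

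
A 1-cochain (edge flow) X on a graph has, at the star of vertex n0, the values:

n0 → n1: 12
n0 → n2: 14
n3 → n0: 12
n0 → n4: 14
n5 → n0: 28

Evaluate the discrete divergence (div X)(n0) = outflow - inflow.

Divergence = sum of outgoing flows = 12 + 14 + (-12) + 14 + (-28) = 0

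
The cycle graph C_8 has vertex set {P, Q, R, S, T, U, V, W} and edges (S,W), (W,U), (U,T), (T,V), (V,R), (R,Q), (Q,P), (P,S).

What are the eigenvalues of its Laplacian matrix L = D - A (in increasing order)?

The cycle graph C_n has Laplacian eigenvalues λ_k = 2 − 2cos(2πk/n), k = 0, 1, …, n−1. Here n = 8:
k=0: 2 − 2cos(0) = 0.0; k=1: 2 − 2cos(π/4) = 0.5858; k=2: 2 − 2cos(π/2) = 2.0; k=3: 2 − 2cos(3π/4) = 3.4142; k=4: 2 − 2cos(π) = 4.0; k=5: 2 − 2cos(5π/4) = 3.4142; k=6: 2 − 2cos(3π/2) = 2.0; k=7: 2 − 2cos(7π/4) = 0.5858.
Laplacian eigenvalues (increasing order): [0.0, 0.5858, 0.5858, 2.0, 2.0, 3.4142, 3.4142, 4.0]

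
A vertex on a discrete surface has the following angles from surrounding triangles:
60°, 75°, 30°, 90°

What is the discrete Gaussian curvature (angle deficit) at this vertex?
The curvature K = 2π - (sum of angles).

Sum of angles = 255°. K = 360° - 255° = 105°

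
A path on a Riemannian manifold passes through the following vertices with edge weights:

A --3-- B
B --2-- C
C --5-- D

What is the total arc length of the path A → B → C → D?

Arc length = 3 + 2 + 5 = 10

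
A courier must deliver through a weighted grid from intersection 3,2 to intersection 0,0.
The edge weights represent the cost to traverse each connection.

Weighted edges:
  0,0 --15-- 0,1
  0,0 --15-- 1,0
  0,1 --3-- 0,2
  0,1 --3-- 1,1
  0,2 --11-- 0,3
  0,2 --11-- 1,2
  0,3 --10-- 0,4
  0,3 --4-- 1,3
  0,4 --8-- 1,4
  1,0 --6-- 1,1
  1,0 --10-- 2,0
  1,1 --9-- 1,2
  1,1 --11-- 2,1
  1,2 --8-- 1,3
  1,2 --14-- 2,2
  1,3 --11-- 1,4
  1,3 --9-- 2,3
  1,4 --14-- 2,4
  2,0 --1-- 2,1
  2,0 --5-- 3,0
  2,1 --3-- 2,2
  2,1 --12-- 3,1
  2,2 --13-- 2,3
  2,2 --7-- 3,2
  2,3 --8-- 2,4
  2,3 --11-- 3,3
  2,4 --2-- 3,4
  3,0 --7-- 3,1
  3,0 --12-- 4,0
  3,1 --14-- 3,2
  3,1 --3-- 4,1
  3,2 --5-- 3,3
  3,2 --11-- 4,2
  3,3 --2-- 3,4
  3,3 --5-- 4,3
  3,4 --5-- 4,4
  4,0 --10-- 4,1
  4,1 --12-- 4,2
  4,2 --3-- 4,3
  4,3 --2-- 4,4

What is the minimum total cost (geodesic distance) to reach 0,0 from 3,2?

Shortest path: 3,2 → 2,2 → 2,1 → 2,0 → 1,0 → 0,0, total weight = 36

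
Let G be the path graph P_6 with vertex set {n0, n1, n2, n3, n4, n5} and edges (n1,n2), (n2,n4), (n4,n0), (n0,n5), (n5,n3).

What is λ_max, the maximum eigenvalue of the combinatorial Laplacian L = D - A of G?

The path graph P_n has Laplacian eigenvalues λ_k = 2 − 2cos(kπ/n), k = 0, 1, …, n−1. Here n = 6:
k=0: 2 − 2cos(0) = 0.0; k=1: 2 − 2cos(π/6) = 0.2679; k=2: 2 − 2cos(π/3) = 1.0; k=3: 2 − 2cos(π/2) = 2.0; k=4: 2 − 2cos(2π/3) = 3.0; k=5: 2 − 2cos(5π/6) = 3.7321.
Laplacian eigenvalues: [0.0, 0.2679, 1.0, 2.0, 3.0, 3.7321]. Largest eigenvalue (spectral radius) = 3.7321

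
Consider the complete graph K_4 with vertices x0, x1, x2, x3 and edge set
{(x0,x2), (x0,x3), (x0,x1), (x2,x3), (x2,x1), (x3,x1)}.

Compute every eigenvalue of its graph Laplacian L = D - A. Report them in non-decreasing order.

For the complete graph K_n, L = nI − J (J = all-ones matrix). J has eigenvalues n (once, eigenvector 𝟙) and 0 (multiplicity n−1), so L has eigenvalues 0 (once) and n (multiplicity n−1). Here n = 4: eigenvalue 0 once and 4 with multiplicity 3.
Laplacian eigenvalues (increasing order): [0.0, 4.0, 4.0, 4.0]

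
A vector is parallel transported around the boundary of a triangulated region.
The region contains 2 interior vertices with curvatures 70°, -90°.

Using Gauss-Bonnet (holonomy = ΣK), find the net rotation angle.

Holonomy = total enclosed curvature = 70° + (-90°) = -20°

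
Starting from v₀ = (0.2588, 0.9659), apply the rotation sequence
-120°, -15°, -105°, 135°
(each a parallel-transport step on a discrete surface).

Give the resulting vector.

Total rotation: (-120°) + (-15°) + (-105°) + 135° = -105°. Final vector: (0.8660, -0.5000)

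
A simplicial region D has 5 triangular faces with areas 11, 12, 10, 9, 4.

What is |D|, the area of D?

11 + 12 + 10 + 9 + 4 = 46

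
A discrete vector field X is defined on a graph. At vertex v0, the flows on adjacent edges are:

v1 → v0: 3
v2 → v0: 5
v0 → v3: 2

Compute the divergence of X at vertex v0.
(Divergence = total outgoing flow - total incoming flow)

Divergence = sum of outgoing flows = (-3) + (-5) + 2 = -6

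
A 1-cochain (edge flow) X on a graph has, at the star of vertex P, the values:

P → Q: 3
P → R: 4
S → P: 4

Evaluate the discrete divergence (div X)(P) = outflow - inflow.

Divergence = sum of outgoing flows = 3 + 4 + (-4) = 3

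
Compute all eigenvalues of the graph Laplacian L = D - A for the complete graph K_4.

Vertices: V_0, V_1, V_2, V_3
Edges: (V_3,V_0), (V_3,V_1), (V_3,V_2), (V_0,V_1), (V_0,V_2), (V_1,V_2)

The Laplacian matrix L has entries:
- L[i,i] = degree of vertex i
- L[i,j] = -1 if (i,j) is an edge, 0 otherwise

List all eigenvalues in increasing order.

For the complete graph K_n, L = nI − J (J = all-ones matrix). J has eigenvalues n (once, eigenvector 𝟙) and 0 (multiplicity n−1), so L has eigenvalues 0 (once) and n (multiplicity n−1). Here n = 4: eigenvalue 0 once and 4 with multiplicity 3.
Laplacian eigenvalues (increasing order): [0.0, 4.0, 4.0, 4.0]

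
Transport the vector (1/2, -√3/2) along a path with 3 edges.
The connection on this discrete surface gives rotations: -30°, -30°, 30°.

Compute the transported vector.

Total rotation: (-30°) + (-30°) + 30° = -30°. Final vector: (0, -1)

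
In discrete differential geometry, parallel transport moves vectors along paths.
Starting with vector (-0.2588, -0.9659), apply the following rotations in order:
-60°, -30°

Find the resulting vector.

Total rotation: (-60°) + (-30°) = -90°. Final vector: (-0.9659, 0.2588)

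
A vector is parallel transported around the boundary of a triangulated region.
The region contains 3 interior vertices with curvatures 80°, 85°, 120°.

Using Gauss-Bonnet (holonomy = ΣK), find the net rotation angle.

Holonomy = total enclosed curvature = 80° + 85° + 120° = 285°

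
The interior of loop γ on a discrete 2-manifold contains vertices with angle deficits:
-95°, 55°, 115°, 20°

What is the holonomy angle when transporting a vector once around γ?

Holonomy = total enclosed curvature = (-95°) + 55° + 115° + 20° = 95°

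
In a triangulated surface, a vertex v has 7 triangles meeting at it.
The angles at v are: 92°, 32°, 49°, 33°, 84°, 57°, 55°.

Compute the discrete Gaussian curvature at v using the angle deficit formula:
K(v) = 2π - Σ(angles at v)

Sum of angles = 402°. K = 360° - 402° = -42° = -7π/30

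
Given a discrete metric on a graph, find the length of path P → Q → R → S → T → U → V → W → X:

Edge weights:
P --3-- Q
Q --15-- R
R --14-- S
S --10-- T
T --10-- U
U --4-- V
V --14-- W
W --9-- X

Arc length = 3 + 15 + 14 + 10 + 10 + 4 + 14 + 9 = 79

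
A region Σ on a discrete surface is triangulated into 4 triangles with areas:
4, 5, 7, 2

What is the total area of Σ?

4 + 5 + 7 + 2 = 18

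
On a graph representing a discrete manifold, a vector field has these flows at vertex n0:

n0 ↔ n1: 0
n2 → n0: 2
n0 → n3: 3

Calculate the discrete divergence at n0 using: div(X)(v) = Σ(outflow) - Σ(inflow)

Divergence = sum of outgoing flows = 0 + (-2) + 3 = 1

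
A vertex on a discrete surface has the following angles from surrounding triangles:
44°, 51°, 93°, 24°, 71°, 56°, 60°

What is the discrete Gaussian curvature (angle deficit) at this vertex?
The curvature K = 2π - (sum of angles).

Sum of angles = 399°. K = 360° - 399° = -39° = -13π/60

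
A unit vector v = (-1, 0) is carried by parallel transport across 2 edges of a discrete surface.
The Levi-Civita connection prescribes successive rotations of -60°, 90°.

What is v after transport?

Total rotation: (-60°) + 90° = 30°. Final vector: (-0.8660, -0.5000)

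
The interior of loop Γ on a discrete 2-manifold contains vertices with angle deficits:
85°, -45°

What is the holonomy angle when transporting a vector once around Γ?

Holonomy = total enclosed curvature = 85° + (-45°) = 40°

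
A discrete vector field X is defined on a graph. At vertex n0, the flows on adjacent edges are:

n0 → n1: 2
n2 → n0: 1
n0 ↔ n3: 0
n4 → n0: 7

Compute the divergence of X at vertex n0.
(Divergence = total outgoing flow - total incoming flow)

Divergence = sum of outgoing flows = 2 + (-1) + 0 + (-7) = -6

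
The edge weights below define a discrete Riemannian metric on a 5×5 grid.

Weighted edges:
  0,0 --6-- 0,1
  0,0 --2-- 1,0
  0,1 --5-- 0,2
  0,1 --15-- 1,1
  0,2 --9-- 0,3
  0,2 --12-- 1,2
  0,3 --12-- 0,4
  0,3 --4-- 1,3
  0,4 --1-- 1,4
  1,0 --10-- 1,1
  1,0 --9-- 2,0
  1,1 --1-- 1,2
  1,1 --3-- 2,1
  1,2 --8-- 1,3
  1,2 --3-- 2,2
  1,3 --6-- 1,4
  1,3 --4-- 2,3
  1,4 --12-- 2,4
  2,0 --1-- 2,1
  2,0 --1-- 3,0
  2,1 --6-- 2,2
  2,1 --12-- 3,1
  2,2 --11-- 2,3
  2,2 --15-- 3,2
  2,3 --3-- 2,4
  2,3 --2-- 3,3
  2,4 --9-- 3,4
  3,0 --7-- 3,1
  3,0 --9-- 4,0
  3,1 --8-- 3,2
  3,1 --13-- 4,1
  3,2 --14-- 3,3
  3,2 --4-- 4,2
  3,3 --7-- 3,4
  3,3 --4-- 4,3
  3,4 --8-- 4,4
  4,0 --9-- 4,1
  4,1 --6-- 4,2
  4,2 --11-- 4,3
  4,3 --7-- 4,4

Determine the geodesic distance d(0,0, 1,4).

Shortest path: 0,0 → 1,0 → 1,1 → 1,2 → 1,3 → 1,4, total weight = 27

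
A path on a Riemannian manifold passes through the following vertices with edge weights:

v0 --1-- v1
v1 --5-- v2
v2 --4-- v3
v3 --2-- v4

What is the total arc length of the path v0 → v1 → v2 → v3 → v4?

Arc length = 1 + 5 + 4 + 2 = 12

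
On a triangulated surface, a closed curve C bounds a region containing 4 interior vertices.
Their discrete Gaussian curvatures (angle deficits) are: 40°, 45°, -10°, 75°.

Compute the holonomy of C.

Holonomy = total enclosed curvature = 40° + 45° + (-10°) + 75° = 150°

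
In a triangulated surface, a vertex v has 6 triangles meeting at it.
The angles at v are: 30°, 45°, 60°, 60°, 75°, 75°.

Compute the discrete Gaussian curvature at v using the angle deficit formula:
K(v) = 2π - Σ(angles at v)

Sum of angles = 345°. K = 360° - 345° = 15° = π/12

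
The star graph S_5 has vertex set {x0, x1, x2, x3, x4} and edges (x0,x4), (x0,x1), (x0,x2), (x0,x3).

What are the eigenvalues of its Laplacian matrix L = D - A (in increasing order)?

The star S_5 is the complete bipartite graph K_{1,4} (one hub of degree 4, 4 leaves of degree 1). The Laplacian spectrum of K_{p,q} is 0, p (multiplicity q−1), q (multiplicity p−1), p+q. With p = 1, q = 4: 0 once, 1 with multiplicity 3, and 5 once. (Check: trace L = sum of degrees = 8 = 3·1 + 5.)
Laplacian eigenvalues (increasing order): [0.0, 1.0, 1.0, 1.0, 5.0]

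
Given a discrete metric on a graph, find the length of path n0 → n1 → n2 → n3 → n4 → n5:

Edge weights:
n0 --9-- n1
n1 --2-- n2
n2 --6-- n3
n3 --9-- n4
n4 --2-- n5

Arc length = 9 + 2 + 6 + 9 + 2 = 28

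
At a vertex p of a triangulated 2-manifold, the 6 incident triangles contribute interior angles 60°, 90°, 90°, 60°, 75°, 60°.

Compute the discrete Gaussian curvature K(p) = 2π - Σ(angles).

Sum of angles = 435°. K = 360° - 435° = -75°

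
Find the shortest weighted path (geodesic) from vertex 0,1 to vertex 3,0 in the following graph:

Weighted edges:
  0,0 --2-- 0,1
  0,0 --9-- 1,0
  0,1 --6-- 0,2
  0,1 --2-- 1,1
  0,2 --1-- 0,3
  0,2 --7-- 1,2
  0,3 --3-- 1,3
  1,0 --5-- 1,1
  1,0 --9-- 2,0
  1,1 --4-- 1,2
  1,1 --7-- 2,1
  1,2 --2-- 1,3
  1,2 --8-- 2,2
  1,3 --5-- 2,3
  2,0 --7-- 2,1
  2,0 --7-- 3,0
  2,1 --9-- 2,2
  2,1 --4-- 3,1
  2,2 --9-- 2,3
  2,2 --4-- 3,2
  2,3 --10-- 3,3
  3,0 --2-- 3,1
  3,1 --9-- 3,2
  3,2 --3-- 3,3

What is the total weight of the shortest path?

Shortest path: 0,1 → 1,1 → 2,1 → 3,1 → 3,0, total weight = 15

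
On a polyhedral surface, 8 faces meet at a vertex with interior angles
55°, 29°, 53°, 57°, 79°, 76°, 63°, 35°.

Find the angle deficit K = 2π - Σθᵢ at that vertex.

Sum of angles = 447°. K = 360° - 447° = -87° = -29π/60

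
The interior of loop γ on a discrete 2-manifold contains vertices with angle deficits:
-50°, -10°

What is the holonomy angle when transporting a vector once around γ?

Holonomy = total enclosed curvature = (-50°) + (-10°) = -60°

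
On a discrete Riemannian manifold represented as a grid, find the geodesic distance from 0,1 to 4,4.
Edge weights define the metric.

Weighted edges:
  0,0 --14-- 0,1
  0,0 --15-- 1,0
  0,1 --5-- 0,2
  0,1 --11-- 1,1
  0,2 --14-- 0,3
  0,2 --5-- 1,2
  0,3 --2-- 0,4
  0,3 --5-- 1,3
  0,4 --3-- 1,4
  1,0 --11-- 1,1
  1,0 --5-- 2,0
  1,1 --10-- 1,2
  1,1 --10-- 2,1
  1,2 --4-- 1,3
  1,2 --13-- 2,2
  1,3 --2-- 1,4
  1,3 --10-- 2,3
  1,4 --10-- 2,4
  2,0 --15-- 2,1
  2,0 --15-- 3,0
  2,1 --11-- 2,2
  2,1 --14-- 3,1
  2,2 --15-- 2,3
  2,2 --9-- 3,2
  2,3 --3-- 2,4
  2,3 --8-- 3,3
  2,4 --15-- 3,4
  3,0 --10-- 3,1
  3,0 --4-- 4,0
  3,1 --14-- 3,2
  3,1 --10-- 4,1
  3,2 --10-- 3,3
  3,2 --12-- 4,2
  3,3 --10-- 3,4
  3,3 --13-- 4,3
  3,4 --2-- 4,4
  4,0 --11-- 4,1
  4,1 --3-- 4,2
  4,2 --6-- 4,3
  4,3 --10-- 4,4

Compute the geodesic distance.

Shortest path: 0,1 → 0,2 → 1,2 → 1,3 → 1,4 → 2,4 → 3,4 → 4,4, total weight = 43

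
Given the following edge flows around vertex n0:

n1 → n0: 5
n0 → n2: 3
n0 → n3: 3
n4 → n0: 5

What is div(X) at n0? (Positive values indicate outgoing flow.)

Divergence = sum of outgoing flows = (-5) + 3 + 3 + (-5) = -4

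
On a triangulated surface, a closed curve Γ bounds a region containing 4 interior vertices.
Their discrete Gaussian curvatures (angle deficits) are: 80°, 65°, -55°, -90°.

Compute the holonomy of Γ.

Holonomy = total enclosed curvature = 80° + 65° + (-55°) + (-90°) = 0°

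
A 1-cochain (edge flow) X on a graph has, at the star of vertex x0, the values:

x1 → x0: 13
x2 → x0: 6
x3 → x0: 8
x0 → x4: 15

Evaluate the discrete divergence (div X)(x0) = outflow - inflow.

Divergence = sum of outgoing flows = (-13) + (-6) + (-8) + 15 = -12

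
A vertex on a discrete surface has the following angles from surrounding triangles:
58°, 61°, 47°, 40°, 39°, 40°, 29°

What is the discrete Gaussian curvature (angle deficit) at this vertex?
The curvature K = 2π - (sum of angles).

Sum of angles = 314°. K = 360° - 314° = 46° = 23π/90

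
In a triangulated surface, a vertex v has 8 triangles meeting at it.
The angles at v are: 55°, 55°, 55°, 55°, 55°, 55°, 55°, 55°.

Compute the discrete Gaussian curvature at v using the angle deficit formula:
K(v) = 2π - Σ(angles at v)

Sum of angles = 440°. K = 360° - 440° = -80°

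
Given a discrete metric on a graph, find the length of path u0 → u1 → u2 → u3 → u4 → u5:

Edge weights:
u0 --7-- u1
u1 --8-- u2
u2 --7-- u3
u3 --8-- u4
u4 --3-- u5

Arc length = 7 + 8 + 7 + 8 + 3 = 33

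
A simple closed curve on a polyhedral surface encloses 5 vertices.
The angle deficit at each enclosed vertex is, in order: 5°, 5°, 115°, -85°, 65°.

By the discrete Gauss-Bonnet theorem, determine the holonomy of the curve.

Holonomy = total enclosed curvature = 5° + 5° + 115° + (-85°) + 65° = 105°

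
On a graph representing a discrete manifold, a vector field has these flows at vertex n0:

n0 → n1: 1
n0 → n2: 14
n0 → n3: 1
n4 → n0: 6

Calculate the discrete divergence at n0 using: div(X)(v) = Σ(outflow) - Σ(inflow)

Divergence = sum of outgoing flows = 1 + 14 + 1 + (-6) = 10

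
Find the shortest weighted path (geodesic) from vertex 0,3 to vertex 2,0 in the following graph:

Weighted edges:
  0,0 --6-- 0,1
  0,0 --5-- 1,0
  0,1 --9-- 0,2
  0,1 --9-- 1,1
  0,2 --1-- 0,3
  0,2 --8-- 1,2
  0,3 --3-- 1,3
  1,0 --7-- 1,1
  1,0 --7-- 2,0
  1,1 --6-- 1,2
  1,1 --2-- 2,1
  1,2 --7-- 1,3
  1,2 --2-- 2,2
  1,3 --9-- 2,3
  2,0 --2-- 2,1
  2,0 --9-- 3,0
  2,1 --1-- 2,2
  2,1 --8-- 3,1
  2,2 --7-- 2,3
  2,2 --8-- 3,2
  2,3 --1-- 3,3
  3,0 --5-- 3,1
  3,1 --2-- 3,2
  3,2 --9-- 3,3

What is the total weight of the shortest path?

Shortest path: 0,3 → 0,2 → 1,2 → 2,2 → 2,1 → 2,0, total weight = 14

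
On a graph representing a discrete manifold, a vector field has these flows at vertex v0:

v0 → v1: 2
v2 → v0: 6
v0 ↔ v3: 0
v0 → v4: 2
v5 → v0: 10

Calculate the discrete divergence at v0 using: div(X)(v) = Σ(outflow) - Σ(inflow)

Divergence = sum of outgoing flows = 2 + (-6) + 0 + 2 + (-10) = -12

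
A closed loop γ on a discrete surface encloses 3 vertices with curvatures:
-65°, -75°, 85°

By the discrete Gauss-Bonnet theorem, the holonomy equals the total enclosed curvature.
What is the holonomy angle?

Holonomy = total enclosed curvature = (-65°) + (-75°) + 85° = -55°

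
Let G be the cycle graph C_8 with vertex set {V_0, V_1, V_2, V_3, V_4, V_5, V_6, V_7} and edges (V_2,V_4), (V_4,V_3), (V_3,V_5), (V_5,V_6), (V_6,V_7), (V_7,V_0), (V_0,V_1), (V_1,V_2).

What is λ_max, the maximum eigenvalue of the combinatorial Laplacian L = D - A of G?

The cycle graph C_n has Laplacian eigenvalues λ_k = 2 − 2cos(2πk/n), k = 0, 1, …, n−1. Here n = 8:
k=0: 2 − 2cos(0) = 0.0; k=1: 2 − 2cos(π/4) = 0.5858; k=2: 2 − 2cos(π/2) = 2.0; k=3: 2 − 2cos(3π/4) = 3.4142; k=4: 2 − 2cos(π) = 4.0; k=5: 2 − 2cos(5π/4) = 3.4142; k=6: 2 − 2cos(3π/2) = 2.0; k=7: 2 − 2cos(7π/4) = 0.5858.
Laplacian eigenvalues: [0.0, 0.5858, 0.5858, 2.0, 2.0, 3.4142, 3.4142, 4.0]. Largest eigenvalue (spectral radius) = 4.0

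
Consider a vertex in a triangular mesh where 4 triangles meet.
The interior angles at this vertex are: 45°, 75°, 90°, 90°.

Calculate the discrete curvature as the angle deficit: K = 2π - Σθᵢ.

Sum of angles = 300°. K = 360° - 300° = 60°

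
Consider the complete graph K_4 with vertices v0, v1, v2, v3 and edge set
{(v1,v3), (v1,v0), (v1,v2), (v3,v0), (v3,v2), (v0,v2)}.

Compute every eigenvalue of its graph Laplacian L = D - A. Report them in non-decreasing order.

For the complete graph K_n, L = nI − J (J = all-ones matrix). J has eigenvalues n (once, eigenvector 𝟙) and 0 (multiplicity n−1), so L has eigenvalues 0 (once) and n (multiplicity n−1). Here n = 4: eigenvalue 0 once and 4 with multiplicity 3.
Laplacian eigenvalues (increasing order): [0.0, 4.0, 4.0, 4.0]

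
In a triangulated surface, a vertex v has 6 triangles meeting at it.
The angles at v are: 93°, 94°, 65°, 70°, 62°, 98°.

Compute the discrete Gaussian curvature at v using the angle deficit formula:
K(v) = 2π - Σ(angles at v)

Sum of angles = 482°. K = 360° - 482° = -122° = -61π/90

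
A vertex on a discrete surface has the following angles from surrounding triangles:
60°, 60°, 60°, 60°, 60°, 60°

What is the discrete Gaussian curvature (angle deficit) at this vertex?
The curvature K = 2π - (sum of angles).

Sum of angles = 360°. K = 360° - 360° = 0°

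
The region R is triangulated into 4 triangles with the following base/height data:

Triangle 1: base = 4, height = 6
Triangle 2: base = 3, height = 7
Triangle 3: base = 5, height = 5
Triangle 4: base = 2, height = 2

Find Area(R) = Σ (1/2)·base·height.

(1/2)×4×6 + (1/2)×3×7 + (1/2)×5×5 + (1/2)×2×2 = 37.0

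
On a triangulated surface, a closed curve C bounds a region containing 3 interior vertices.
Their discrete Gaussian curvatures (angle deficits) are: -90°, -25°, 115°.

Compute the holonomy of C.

Holonomy = total enclosed curvature = (-90°) + (-25°) + 115° = 0°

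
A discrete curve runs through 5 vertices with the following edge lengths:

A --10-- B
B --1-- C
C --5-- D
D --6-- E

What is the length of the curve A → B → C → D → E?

Arc length = 10 + 1 + 5 + 6 = 22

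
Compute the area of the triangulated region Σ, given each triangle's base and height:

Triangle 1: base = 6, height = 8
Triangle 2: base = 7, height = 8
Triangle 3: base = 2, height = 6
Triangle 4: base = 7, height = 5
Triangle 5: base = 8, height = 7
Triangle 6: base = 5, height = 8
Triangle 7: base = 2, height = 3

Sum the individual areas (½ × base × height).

(1/2)×6×8 + (1/2)×7×8 + (1/2)×2×6 + (1/2)×7×5 + (1/2)×8×7 + (1/2)×5×8 + (1/2)×2×3 = 126.5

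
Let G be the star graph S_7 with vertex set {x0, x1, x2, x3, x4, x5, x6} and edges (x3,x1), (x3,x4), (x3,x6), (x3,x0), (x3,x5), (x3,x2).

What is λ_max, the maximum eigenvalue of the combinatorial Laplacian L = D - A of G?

The star S_7 is the complete bipartite graph K_{1,6} (one hub of degree 6, 6 leaves of degree 1). The Laplacian spectrum of K_{p,q} is 0, p (multiplicity q−1), q (multiplicity p−1), p+q. With p = 1, q = 6: 0 once, 1 with multiplicity 5, and 7 once. (Check: trace L = sum of degrees = 12 = 5·1 + 7.)
Laplacian eigenvalues: [0.0, 1.0, 1.0, 1.0, 1.0, 1.0, 7.0]. Largest eigenvalue (spectral radius) = 7.0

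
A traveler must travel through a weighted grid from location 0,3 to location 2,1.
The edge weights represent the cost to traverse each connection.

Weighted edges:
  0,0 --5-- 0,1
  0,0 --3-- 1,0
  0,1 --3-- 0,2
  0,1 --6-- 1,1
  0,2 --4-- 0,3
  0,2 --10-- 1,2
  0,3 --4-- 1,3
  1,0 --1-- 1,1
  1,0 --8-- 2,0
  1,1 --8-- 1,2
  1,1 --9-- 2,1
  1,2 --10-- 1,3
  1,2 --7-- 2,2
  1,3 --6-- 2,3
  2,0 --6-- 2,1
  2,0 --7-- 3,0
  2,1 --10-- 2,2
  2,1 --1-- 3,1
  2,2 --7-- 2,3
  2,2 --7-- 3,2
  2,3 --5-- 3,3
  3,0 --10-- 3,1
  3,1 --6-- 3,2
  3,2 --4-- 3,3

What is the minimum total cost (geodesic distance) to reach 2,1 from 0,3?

Shortest path: 0,3 → 0,2 → 0,1 → 1,1 → 2,1, total weight = 22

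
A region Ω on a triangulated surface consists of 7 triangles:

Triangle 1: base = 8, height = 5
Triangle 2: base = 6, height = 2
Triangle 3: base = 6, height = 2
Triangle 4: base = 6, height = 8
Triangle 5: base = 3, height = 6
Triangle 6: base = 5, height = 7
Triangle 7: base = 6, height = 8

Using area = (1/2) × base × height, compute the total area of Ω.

(1/2)×8×5 + (1/2)×6×2 + (1/2)×6×2 + (1/2)×6×8 + (1/2)×3×6 + (1/2)×5×7 + (1/2)×6×8 = 106.5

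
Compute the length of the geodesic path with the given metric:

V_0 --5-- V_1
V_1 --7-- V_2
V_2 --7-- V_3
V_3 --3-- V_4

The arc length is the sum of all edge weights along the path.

Arc length = 5 + 7 + 7 + 3 = 22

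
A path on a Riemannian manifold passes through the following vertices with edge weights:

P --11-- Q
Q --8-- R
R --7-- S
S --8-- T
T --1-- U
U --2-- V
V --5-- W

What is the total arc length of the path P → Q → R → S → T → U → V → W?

Arc length = 11 + 8 + 7 + 8 + 1 + 2 + 5 = 42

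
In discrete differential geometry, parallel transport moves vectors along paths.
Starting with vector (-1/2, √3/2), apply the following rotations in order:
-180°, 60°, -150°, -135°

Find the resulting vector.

Total rotation: (-180°) + 60° + (-150°) + (-135°) = -405° ≡ -45° (mod 360°). Final vector: (0.2588, 0.9659)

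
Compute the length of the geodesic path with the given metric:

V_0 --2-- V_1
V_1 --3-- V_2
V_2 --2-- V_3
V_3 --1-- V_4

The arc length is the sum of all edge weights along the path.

Arc length = 2 + 3 + 2 + 1 = 8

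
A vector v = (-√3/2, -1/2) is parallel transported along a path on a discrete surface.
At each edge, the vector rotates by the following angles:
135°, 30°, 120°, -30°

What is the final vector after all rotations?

Total rotation: 135° + 30° + 120° + (-30°) = 255° ≡ -105° (mod 360°). Final vector: (-0.2588, 0.9659)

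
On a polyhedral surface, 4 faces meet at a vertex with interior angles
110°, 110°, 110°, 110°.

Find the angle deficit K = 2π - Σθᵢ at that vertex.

Sum of angles = 440°. K = 360° - 440° = -80° = -4π/9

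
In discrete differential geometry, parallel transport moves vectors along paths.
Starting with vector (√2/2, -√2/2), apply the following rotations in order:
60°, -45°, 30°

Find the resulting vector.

Total rotation: 60° + (-45°) + 30° = 45°. Final vector: (1, 0)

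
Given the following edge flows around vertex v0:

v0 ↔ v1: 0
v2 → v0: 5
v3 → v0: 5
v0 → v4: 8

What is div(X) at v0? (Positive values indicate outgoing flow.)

Divergence = sum of outgoing flows = 0 + (-5) + (-5) + 8 = -2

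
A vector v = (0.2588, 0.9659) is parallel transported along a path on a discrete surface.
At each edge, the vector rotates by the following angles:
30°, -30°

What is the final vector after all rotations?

Total rotation: 30° + (-30°) = 0°. Final vector: (0.2588, 0.9659)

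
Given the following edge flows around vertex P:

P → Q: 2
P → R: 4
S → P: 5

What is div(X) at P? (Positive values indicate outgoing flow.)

Divergence = sum of outgoing flows = 2 + 4 + (-5) = 1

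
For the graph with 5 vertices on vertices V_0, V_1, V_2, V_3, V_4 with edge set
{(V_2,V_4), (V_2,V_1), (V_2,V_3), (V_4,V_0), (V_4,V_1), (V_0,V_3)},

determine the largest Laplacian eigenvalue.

Degrees: deg(V_0) = 2, deg(V_1) = 2, deg(V_2) = 3, deg(V_3) = 2, deg(V_4) = 3.
L = D − A with rows/columns ordered (V_0, V_1, V_2, V_3, V_4):
  [ 2,  0,  0, -1, -1]
  [ 0,  2, -1,  0, -1]
  [ 0, -1,  3, -1, -1]
  [-1,  0, -1,  2,  0]
  [-1, -1, -1,  0,  3]
Characteristic polynomial: det(λI − L) = λ(λ² − 5λ + 5)(λ² − 7λ + 11).
Roots: λ = 0; (λ² − 5λ + 5) = 0 ⇒ λ = (5 ± √5)/2 ≈ 1.382, 3.618; (λ² − 7λ + 11) = 0 ⇒ λ = (7 ± √5)/2 ≈ 2.382, 4.618.
(Check: the roots sum (with multiplicity) to 12, matching trace L = Σdeg = 2·6 = 12.)
Laplacian eigenvalues: [0.0, 1.382, 2.382, 3.618, 4.618]. Largest eigenvalue (spectral radius) = 4.618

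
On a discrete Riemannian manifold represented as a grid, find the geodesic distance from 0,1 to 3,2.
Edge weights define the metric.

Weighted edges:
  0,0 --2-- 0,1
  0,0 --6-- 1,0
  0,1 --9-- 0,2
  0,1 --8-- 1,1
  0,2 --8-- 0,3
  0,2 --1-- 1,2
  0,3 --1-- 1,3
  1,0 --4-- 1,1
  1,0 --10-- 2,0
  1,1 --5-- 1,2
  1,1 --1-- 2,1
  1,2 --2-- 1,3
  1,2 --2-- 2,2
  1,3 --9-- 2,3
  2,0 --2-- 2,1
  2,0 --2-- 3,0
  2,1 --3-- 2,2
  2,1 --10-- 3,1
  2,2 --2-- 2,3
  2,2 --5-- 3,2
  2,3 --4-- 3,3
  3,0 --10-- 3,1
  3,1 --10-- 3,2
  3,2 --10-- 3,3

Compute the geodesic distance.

Shortest path: 0,1 → 1,1 → 2,1 → 2,2 → 3,2, total weight = 17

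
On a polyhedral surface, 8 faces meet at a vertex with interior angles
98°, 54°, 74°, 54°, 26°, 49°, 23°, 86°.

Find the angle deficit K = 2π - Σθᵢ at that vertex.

Sum of angles = 464°. K = 360° - 464° = -104° = -26π/45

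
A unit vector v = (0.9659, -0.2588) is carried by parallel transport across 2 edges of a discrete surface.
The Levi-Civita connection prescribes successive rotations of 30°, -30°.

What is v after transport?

Total rotation: 30° + (-30°) = 0°. Final vector: (0.9659, -0.2588)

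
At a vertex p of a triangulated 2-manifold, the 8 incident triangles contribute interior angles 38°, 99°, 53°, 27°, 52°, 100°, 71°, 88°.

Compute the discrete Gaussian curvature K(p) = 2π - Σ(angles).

Sum of angles = 528°. K = 360° - 528° = -168° = -14π/15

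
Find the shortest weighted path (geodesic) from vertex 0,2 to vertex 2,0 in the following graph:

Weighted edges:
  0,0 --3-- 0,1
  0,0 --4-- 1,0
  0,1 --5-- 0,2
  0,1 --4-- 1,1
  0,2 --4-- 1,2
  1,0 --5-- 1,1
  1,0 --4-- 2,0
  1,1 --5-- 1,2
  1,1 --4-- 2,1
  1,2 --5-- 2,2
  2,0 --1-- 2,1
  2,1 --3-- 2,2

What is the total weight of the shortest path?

Shortest path: 0,2 → 1,2 → 2,2 → 2,1 → 2,0, total weight = 13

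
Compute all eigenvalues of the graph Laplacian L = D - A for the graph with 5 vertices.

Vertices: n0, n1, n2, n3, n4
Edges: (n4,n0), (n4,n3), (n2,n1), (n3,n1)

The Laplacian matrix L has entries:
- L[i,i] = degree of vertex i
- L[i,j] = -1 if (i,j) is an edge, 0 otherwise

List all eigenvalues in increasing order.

Degrees: deg(n0) = 1, deg(n1) = 2, deg(n2) = 1, deg(n3) = 2, deg(n4) = 2.
L = D − A with rows/columns ordered (n0, n1, n2, n3, n4):
  [ 1,  0,  0,  0, -1]
  [ 0,  2, -1, -1,  0]
  [ 0, -1,  1,  0,  0]
  [ 0, -1,  0,  2, -1]
  [-1,  0,  0, -1,  2]
Characteristic polynomial: det(λI − L) = λ(λ² − 3λ + 1)(λ² − 5λ + 5).
Roots: λ = 0; (λ² − 3λ + 1) = 0 ⇒ λ = (3 ± √5)/2 ≈ 0.382, 2.618; (λ² − 5λ + 5) = 0 ⇒ λ = (5 ± √5)/2 ≈ 1.382, 3.618.
(Check: the roots sum (with multiplicity) to 8, matching trace L = Σdeg = 2·4 = 8.)
Laplacian eigenvalues (increasing order): [0.0, 0.382, 1.382, 2.618, 3.618]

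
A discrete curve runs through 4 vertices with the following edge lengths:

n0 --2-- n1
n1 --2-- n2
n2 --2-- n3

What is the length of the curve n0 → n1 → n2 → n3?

Arc length = 2 + 2 + 2 = 6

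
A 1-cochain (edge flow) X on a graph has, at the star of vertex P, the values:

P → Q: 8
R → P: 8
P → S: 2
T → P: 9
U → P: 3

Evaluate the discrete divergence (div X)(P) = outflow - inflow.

Divergence = sum of outgoing flows = 8 + (-8) + 2 + (-9) + (-3) = -10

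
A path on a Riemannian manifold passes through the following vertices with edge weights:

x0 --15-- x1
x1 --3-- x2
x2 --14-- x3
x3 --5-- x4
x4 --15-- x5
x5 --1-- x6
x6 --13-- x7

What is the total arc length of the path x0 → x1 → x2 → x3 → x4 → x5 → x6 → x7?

Arc length = 15 + 3 + 14 + 5 + 15 + 1 + 13 = 66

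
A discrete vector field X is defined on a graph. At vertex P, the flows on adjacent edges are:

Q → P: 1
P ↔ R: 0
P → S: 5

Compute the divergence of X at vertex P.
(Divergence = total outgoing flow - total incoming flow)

Divergence = sum of outgoing flows = (-1) + 0 + 5 = 4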